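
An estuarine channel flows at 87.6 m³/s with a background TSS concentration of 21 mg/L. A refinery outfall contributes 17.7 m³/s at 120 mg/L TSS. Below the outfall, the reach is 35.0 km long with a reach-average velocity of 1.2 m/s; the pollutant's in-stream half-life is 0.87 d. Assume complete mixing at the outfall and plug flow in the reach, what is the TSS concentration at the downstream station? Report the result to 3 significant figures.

Mixed concentration C = ΣQC/ΣQ = (87.60·21.00 + 17.70·120.0) / 105.3 = 3964/105.3 = 37.64 mg/L.
Travel time t = 35.0·1000 / 1.2 = 29170 s = 8.102 h.
Half-life 0.87 d → k = ln 2 / 0.87 = 0.7967 d⁻¹.
Decay over the reach: 37.64·exp(−kt) = 37.64·0.7642 = 28.76 mg/L.

28.8 mg/L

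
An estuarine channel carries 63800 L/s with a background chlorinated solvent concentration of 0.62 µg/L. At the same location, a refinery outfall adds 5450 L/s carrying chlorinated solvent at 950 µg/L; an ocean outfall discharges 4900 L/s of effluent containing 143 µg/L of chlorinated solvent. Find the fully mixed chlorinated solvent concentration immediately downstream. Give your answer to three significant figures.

Mass balance: C = (63800·0.6200 + 5450·950.0 + 4900·143.0) / 74150 = 5918000/74150 = 79.81 µg/L.

79.8 µg/L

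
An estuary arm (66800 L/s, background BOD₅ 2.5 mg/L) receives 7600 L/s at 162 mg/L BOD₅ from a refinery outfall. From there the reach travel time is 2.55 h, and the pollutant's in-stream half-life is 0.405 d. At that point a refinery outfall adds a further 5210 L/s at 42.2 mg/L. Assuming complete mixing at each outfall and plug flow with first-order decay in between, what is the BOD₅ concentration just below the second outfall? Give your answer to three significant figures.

After mixing, C = (66800·2.500 + 7600·162.0) / 74400 = 1398000/74400 = 18.79 mg/L; combined flow 74400 L/s.
Half-life 0.405 d → k = ln 2 / 0.405 = 1.711 d⁻¹.
After decay, C = 18.79 × e^(−kt) = 18.79 × 0.8337 = 15.67 mg/L.
At the second outfall, C = (74400·15.67 + 5210·42.20) / (74400 + 5210) = 17.40 mg/L.

17.4 mg/L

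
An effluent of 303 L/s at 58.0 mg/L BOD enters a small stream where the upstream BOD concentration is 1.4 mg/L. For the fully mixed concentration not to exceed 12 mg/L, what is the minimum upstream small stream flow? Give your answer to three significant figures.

Set C_mix = 12: (Q·1.400 + 303.0·58.00) / (Q + 303.0) = 12
→ Q = 303.0·(58.00 − 12)/(12 − 1.400) = 1315 L/s.

1310 L/s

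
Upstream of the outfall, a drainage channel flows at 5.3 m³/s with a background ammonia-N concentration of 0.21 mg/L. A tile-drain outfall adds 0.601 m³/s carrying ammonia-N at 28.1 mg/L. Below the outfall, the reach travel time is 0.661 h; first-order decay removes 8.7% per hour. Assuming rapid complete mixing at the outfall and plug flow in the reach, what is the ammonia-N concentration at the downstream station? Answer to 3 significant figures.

2.87 mg/L

Mixed concentration C = ΣQC/ΣQ = (5.300·0.2100 + 0.6010·28.10) / 5.901 = 18.00/5.901 = 3.051 mg/L.
8.7%/h lost → k = −ln(1 − 0.087) = 0.09102 h⁻¹.
Decay over the reach: 3.051·exp(−kt) = 3.051·0.9416 = 2.872 mg/L.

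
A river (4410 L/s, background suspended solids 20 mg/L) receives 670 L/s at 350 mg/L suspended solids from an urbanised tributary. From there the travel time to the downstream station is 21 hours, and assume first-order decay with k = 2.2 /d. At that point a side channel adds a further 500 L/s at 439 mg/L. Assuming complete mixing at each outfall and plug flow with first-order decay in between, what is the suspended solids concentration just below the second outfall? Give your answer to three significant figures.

Mass balance: C = (4410·20.00 + 670.0·350.0) / 5080 = 322700/5080 = 63.52 mg/L; combined flow 5080 L/s.
First-order decay: C = 63.52·exp(−k·t) = 63.52·0.1459 = 9.267 mg/L.
At the second outfall, C = (5080·9.267 + 500.0·439.0) / (5080 + 500.0) = 47.77 mg/L.

47.8 mg/L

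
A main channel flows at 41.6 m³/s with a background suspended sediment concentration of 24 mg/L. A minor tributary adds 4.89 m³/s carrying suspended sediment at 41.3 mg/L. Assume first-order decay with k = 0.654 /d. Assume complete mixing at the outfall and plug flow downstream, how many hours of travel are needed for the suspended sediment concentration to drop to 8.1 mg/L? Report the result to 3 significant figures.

Mass balance: C = (41.60·24.00 + 4.890·41.30) / 46.49 = 1200/46.49 = 25.82 mg/L.
25.82·exp(−k·t) = 8.1 → t = ln(25.82/8.1)/k = 153200 s = 42.54 h.

42.5 h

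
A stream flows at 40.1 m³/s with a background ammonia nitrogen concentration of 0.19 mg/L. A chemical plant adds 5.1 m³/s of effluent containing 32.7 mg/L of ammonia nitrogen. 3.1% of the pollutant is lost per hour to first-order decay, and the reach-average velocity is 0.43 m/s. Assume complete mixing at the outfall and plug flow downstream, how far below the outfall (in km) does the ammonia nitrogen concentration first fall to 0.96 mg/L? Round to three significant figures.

68.4 km

Mass balance: C = (40.10·0.1900 + 5.100·32.70) / 45.20 = 174.4/45.20 = 3.858 mg/L.
3.1%/h lost → k = −ln(1 − 0.031) = 0.03149 h⁻¹.
Set 3.858·exp(−k·t) = 0.96 → t = ln(3.858/0.96)/k = 159000 s = 44.17 h.
Distance = v·t = 0.43·159000 = 68380 m = 68.38 km.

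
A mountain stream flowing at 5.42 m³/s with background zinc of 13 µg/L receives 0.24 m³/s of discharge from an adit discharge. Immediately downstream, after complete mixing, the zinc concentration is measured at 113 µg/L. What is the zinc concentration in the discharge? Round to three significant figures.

2370 µg/L

Mass balance: 5.420·13.00 + 0.2400·Cₑ = 5.660·113.0
→ Cₑ = (5.660·113.0 − 5.420·13.00) / 0.2400 = 2371 µg/L.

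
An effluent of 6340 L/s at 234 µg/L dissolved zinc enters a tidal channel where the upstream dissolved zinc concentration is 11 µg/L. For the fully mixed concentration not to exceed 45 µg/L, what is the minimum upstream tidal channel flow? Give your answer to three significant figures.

Set C_mix = 45: (Q·11.00 + 6340·234.0) / (Q + 6340) = 45
→ Q = 6340·(234.0 − 45)/(45 − 11.00) = 35240 L/s.

35200 L/s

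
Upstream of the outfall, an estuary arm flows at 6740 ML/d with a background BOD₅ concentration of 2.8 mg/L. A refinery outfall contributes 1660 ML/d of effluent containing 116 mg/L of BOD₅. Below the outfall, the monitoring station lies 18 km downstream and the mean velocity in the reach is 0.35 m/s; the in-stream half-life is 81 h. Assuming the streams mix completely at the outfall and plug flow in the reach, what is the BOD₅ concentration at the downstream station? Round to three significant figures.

22.3 mg/L

Flow-weighted average: C = (6740·2.800 + 1660·116.0) / 8400 = 211400/8400 = 25.17 mg/L.
Travel time t = 18·1000 / 0.35 = 51430 s = 14.29 h.
Half-life 81 h → k = ln 2 / 81 = 0.008557 h⁻¹ = 0.2054 d⁻¹.
After decay, C = 25.17 × e^(−kt) = 25.17 × 0.8849 = 22.27 mg/L.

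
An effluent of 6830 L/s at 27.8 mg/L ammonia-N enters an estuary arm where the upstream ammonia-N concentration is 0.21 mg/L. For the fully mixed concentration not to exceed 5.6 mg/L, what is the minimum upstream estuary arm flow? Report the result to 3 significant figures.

Set C_mix = 5.6: (Q·0.2100 + 6830·27.80) / (Q + 6830) = 5.6
→ Q = 6830·(27.80 − 5.6)/(5.6 − 0.2100) = 28130 L/s.

28100 L/s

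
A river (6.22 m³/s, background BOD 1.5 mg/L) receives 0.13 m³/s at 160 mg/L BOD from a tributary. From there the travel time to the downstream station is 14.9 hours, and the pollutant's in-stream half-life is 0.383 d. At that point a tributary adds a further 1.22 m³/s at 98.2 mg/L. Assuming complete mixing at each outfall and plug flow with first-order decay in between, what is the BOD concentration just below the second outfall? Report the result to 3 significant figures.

17.1 mg/L

Mixed concentration C = ΣQC/ΣQ = (6.220·1.500 + 0.1300·160.0) / 6.350 = 30.13/6.350 = 4.745 mg/L; combined flow 6.350 m³/s.
Half-life 0.383 d → k = ln 2 / 0.383 = 1.810 d⁻¹.
After decay, C = 4.745 × e^(−kt) = 4.745 × 0.3251 = 1.543 mg/L.
Second outfall: C = (6.350·1.543 + 1.220·98.20)/7.570 = 17.12 mg/L.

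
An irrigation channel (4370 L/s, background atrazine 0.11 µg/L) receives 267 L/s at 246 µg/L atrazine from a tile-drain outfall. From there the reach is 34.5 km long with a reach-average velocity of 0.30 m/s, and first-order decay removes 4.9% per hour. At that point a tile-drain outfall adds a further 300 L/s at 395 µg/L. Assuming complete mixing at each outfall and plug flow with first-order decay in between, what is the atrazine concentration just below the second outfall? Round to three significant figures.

26.7 µg/L

Flow-weighted average: C = (4370·0.1100 + 267.0·246.0) / 4637 = 66160/4637 = 14.27 µg/L; combined flow 4637 L/s.
Travel time t = 34.5·1000 / 0.30 = 115000 s = 31.94 h.
4.9%/h lost → k = −ln(1 − 0.049) = 0.05024 h⁻¹.
Decay over the reach: 14.27·exp(−kt) = 14.27·0.2009 = 2.867 µg/L.
Second outfall: C = (4637·2.867 + 300.0·395.0)/4937 = 26.69 µg/L.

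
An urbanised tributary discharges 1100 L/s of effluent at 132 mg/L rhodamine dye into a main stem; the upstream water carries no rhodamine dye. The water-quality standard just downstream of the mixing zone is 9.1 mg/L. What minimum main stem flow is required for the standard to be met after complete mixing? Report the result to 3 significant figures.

Set C_mix = 9.1: (Q·0 + 1100·132.0) / (Q + 1100) = 9.1
→ Q = 1100·(132.0 − 9.1)/(9.1 − 0) = 14860 L/s.

14900 L/s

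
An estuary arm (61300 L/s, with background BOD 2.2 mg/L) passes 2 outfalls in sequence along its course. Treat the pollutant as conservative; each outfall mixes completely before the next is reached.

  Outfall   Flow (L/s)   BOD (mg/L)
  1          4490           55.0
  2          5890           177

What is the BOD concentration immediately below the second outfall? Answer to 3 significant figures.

After outfall 1: Q = 61300 + 4490 = 65790 L/s; C = (61300·2.200 + 4490·55.00)/65790 = 5.803 mg/L.
After outfall 2: Q = 65790 + 5890 = 71680 L/s; C = (65790·5.803 + 5890·177.0)/71680 = 19.87 mg/L.

19.9 mg/L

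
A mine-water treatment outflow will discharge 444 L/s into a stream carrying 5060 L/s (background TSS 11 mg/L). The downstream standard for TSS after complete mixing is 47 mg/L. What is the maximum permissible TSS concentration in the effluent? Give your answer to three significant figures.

At the limit, (Qr·Cr + Qe·Cₑ)/(Qr + Qe) = 47:
Cₑ = (5504·47 − 5060·11.00) / 444.0 = 457.3 mg/L.

457 mg/L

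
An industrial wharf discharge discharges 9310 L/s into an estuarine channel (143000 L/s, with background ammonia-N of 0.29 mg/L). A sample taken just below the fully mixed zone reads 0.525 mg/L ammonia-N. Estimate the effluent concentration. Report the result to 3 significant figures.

Mass balance: 143000·0.2900 + 9310·Cₑ = 152300·0.5250
→ Cₑ = (152300·0.5250 − 143000·0.2900) / 9310 = 4.135 mg/L.

4.13 mg/L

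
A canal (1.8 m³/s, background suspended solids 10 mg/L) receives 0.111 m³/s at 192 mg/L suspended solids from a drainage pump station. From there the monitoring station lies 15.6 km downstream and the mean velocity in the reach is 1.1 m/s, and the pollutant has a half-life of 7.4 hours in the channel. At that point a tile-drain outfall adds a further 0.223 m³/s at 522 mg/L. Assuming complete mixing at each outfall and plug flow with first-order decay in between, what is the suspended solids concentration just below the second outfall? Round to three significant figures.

67.3 mg/L

After mixing, C = (1.800·10.00 + 0.1110·192.0) / 1.911 = 39.31/1.911 = 20.57 mg/L; combined flow 1.911 m³/s.
Travel time t = 15.6·1000 / 1.1 = 14180 s = 3.939 h.
Half-life 7.4 h → k = ln 2 / 7.4 = 0.09367 h⁻¹ = 2.248 d⁻¹.
First-order decay: C = 20.57·exp(−k·t) = 20.57·0.6914 = 14.22 mg/L.
Second outfall: C = (1.911·14.22 + 0.2230·522.0)/2.134 = 67.29 mg/L.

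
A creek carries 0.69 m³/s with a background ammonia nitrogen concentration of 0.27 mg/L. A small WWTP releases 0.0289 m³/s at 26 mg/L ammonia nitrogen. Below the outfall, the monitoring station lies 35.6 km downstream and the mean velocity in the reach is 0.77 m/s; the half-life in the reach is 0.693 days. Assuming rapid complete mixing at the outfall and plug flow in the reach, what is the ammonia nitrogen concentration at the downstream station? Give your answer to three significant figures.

0.764 mg/L

Mass balance: C = (0.6900·0.2700 + 0.02890·26.00) / 0.7189 = 0.9377/0.7189 = 1.304 mg/L.
Travel time t = 35.6·1000 / 0.77 = 46230 s = 12.84 h.
Half-life 0.693 d → k = ln 2 / 0.693 = 1.000 d⁻¹.
Applying C = C₀e^(−kt): 1.304 × 0.5855 = 0.7637 mg/L.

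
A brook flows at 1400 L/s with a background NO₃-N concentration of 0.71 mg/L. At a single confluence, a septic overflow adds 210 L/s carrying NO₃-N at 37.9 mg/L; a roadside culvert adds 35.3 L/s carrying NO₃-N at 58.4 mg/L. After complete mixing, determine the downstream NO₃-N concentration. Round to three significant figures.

6.69 mg/L

Flow-weighted average: C = (1400·0.7100 + 210.0·37.90 + 35.30·58.40) / 1645 = 11010/1645 = 6.695 mg/L.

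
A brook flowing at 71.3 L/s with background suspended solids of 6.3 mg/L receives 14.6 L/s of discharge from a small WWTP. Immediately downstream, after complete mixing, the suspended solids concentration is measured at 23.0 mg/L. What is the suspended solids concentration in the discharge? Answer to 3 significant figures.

Mass balance: 71.30·6.300 + 14.60·Cₑ = 85.90·23.00
→ Cₑ = (85.90·23.00 − 71.30·6.300) / 14.60 = 104.6 mg/L.

105 mg/L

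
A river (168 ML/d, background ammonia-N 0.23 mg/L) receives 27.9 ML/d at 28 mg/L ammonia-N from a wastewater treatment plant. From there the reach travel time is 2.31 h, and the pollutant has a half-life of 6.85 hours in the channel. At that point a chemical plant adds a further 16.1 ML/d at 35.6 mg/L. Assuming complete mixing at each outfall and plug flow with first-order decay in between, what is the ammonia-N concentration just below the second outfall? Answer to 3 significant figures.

5.76 mg/L

Mixed concentration C = ΣQC/ΣQ = (168.0·0.2300 + 27.90·28.00) / 195.9 = 819.8/195.9 = 4.185 mg/L; combined flow 195.9 ML/d.
Half-life 6.85 h → k = ln 2 / 6.85 = 0.1012 h⁻¹ = 2.429 d⁻¹.
Applying C = C₀e^(−kt): 4.185 × 0.7916 = 3.313 mg/L.
Second outfall: C = (195.9·3.313 + 16.10·35.60)/212.0 = 5.765 mg/L.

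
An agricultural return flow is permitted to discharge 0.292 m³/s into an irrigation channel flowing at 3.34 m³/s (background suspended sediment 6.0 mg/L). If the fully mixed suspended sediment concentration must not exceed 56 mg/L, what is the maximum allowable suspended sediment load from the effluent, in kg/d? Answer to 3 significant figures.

Mass balance at the limit: 3.340·6.000 + 0.2920·Cₑ = 3.632·56 → Cₑ = 627.9 mg/L.
Load = 0.2920 m³/s × 627.9 g/m³ × 86 400 s/d = 15840 kg/d.

15800 kg/d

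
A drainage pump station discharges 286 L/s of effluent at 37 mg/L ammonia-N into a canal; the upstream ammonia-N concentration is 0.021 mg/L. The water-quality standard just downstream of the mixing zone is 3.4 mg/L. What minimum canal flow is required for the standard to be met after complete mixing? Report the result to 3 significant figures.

Set C_mix = 3.4: (Q·0.02100 + 286.0·37.00) / (Q + 286.0) = 3.4
→ Q = 286.0·(37.00 − 3.4)/(3.4 − 0.02100) = 2844 L/s.

2840 L/s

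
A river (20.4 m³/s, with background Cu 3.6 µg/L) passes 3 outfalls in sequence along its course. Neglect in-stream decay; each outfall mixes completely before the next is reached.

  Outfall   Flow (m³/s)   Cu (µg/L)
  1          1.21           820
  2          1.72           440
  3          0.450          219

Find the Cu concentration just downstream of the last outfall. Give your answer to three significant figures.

After outfall 1: Q = 20.40 + 1.210 = 21.61 m³/s; C = (20.40·3.600 + 1.210·820.0)/21.61 = 49.31 µg/L.
After outfall 2: Q = 21.61 + 1.720 = 23.33 m³/s; C = (21.61·49.31 + 1.720·440.0)/23.33 = 78.12 µg/L.
After outfall 3: Q = 23.33 + 0.4500 = 23.78 m³/s; C = (23.33·78.12 + 0.4500·219.0)/23.78 = 80.78 µg/L.

80.8 µg/L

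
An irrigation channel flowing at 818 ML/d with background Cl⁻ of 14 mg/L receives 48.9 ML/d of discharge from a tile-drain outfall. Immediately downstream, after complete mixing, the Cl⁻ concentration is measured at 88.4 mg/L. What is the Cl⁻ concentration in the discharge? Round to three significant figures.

1330 mg/L

Mass balance: 818.0·14.00 + 48.90·Cₑ = 866.9·88.40
→ Cₑ = (866.9·88.40 − 818.0·14.00) / 48.90 = 1333 mg/L.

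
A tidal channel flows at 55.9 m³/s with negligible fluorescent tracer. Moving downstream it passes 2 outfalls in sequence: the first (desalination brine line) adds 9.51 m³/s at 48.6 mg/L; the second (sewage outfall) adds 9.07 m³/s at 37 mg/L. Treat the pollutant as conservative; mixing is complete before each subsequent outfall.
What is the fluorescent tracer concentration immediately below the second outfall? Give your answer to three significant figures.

Below outfall 1: Q → 65.41 m³/s, C = (55.90·0 + 9.510·48.60)/65.41 = 7.066 mg/L.
Below outfall 2: Q → 74.48 m³/s, C = (65.41·7.066 + 9.070·37.00)/74.48 = 10.71 mg/L.

10.7 mg/L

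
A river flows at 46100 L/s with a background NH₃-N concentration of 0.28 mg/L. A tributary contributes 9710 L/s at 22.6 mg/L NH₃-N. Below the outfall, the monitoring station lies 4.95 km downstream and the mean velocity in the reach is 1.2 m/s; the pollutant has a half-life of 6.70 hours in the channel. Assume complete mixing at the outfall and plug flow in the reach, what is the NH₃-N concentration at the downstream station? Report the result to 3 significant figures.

Conservation of mass: C = (46100·0.2800 + 9710·22.60) / 55810 = 232400/55810 = 4.163 mg/L.
Travel time t = 4.95·1000 / 1.2 = 4125 s = 1.146 h.
Half-life 6.70 h → k = ln 2 / 6.70 = 0.1035 h⁻¹ = 2.483 d⁻¹.
After decay, C = 4.163 × e^(−kt) = 4.163 × 0.8882 = 3.698 mg/L.

3.70 mg/L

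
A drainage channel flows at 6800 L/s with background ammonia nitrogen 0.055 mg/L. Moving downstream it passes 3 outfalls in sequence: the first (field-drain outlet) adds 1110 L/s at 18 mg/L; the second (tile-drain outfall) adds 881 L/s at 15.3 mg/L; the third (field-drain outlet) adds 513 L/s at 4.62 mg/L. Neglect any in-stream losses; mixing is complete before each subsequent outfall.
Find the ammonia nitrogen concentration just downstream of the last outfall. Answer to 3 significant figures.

Outfall 1: combined Q = 7910 L/s; C = (6800·0.05500 + 1110·18.00)/7910 = 2.573 mg/L.
Outfall 2: combined Q = 8791 L/s; C = (7910·2.573 + 881.0·15.30)/8791 = 3.849 mg/L.
Outfall 3: combined Q = 9304 L/s; C = (8791·3.849 + 513.0·4.620)/9304 = 3.891 mg/L.

3.89 mg/L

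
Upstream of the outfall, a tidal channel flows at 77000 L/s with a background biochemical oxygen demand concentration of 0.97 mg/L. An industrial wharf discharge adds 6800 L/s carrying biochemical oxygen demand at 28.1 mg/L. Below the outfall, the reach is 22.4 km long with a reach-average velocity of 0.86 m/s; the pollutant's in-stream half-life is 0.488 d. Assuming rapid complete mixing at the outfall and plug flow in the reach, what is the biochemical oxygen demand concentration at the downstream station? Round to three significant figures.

After mixing, C = (77000·0.9700 + 6800·28.10) / 83800 = 265800/83800 = 3.171 mg/L.
Travel time t = 22.4·1000 / 0.86 = 26050 s = 7.235 h.
Half-life 0.488 d → k = ln 2 / 0.488 = 1.420 d⁻¹.
Applying C = C₀e^(−kt): 3.171 × 0.6517 = 2.067 mg/L.

2.07 mg/L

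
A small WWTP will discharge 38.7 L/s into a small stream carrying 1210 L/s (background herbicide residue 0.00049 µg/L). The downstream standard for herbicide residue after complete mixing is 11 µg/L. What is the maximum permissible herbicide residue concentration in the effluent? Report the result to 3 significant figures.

At the limit, (Qr·Cr + Qe·Cₑ)/(Qr + Qe) = 11:
Cₑ = (1249·11 − 1210·0.0004900) / 38.70 = 354.9 µg/L.

355 µg/L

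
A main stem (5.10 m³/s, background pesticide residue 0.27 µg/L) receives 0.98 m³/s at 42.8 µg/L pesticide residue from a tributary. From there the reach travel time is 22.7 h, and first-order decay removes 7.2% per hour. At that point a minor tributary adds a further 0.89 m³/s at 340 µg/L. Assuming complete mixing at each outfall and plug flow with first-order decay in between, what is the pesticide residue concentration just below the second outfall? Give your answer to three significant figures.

44.6 µg/L

After mixing, C = (5.100·0.2700 + 0.9800·42.80) / 6.080 = 43.32/6.080 = 7.125 µg/L; combined flow 6.080 m³/s.
7.2%/h lost → k = −ln(1 − 0.072) = 0.07472 h⁻¹.
First-order decay: C = 7.125·exp(−k·t) = 7.125·0.1834 = 1.307 µg/L.
At the second outfall, C = (6.080·1.307 + 0.8900·340.0) / (6.080 + 0.8900) = 44.55 µg/L.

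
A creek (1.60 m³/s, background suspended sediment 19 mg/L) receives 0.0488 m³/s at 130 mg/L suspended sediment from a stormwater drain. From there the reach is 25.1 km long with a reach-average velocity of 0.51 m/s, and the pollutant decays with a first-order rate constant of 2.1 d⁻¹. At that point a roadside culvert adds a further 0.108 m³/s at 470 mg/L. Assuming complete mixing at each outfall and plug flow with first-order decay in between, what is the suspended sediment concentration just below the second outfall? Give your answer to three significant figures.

Flow-weighted average: C = (1.600·19.00 + 0.04880·130.0) / 1.649 = 36.74/1.649 = 22.29 mg/L; combined flow 1.649 m³/s.
Travel time t = 25.1·1000 / 0.51 = 49220 s = 13.67 h.
First-order decay: C = 22.29·exp(−k·t) = 22.29·0.3023 = 6.738 mg/L.
Second outfall: C = (1.649·6.738 + 0.1080·470.0)/1.757 = 35.22 mg/L.

35.2 mg/L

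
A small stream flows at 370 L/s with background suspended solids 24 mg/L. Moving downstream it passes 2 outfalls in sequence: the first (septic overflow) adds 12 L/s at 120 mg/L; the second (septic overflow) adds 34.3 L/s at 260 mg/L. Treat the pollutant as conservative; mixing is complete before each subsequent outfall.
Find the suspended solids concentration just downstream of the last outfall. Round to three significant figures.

46.2 mg/L

After outfall 1: Q = 370.0 + 12.00 = 382.0 L/s; C = (370.0·24.00 + 12.00·120.0)/382.0 = 27.02 mg/L.
After outfall 2: Q = 382.0 + 34.30 = 416.3 L/s; C = (382.0·27.02 + 34.30·260.0)/416.3 = 46.21 mg/L.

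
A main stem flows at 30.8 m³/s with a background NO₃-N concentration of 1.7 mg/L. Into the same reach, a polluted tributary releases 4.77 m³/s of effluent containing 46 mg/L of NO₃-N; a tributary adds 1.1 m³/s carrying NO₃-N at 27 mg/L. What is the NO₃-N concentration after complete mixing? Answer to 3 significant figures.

Mass balance: C = (30.80·1.700 + 4.770·46.00 + 1.100·27.00) / 36.67 = 301.5/36.67 = 8.221 mg/L.

8.22 mg/L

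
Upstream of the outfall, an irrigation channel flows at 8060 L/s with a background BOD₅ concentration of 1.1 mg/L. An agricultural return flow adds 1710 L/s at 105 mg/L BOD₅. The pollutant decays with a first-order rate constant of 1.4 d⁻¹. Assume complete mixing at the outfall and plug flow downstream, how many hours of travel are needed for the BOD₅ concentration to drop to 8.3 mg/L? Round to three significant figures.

Conservation of mass: C = (8060·1.100 + 1710·105.0) / 9770 = 188400/9770 = 19.29 mg/L.
19.29·exp(−k·t) = 8.3 → t = ln(19.29/8.3)/k = 52030 s = 14.45 h.

14.5 h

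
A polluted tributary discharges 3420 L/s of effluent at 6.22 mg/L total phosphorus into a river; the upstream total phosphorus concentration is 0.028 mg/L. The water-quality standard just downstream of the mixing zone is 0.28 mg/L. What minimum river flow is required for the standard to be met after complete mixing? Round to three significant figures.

Set C_mix = 0.28: (Q·0.02800 + 3420·6.220) / (Q + 3420) = 0.28
→ Q = 3420·(6.220 − 0.28)/(0.28 − 0.02800) = 80610 L/s.

80600 L/s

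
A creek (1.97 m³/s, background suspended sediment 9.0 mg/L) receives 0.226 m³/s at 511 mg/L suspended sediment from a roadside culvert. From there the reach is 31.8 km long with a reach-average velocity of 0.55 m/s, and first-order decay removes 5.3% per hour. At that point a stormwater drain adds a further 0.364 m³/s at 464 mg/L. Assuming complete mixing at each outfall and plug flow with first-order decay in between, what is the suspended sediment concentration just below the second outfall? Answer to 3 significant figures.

87.7 mg/L

Conservation of mass: C = (1.970·9.000 + 0.2260·511.0) / 2.196 = 133.2/2.196 = 60.66 mg/L; combined flow 2.196 m³/s.
Travel time t = 31.8·1000 / 0.55 = 57820 s = 16.06 h.
5.3%/h lost → k = −ln(1 − 0.053) = 0.05446 h⁻¹.
Applying C = C₀e^(−kt): 60.66 × 0.4170 = 25.30 mg/L.
Second outfall: C = (2.196·25.30 + 0.3640·464.0)/2.560 = 87.68 mg/L.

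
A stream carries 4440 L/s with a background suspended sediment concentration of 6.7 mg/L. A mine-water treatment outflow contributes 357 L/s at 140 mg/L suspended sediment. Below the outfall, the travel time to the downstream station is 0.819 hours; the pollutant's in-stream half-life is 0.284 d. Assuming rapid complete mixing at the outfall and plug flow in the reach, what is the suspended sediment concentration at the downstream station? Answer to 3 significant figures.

After mixing, C = (4440·6.700 + 357.0·140.0) / 4797 = 79730/4797 = 16.62 mg/L.
Half-life 0.284 d → k = ln 2 / 0.284 = 2.441 d⁻¹.
After decay, C = 16.62 × e^(−kt) = 16.62 × 0.9201 = 15.29 mg/L.

15.3 mg/L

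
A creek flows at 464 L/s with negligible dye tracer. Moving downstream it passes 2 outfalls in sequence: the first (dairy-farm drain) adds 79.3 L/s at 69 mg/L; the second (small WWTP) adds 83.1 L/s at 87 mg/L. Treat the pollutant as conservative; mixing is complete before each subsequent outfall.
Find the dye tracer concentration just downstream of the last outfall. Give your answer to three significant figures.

Outfall 1: combined Q = 543.3 L/s; C = (464.0·0 + 79.30·69.00)/543.3 = 10.07 mg/L.
Outfall 2: combined Q = 626.4 L/s; C = (543.3·10.07 + 83.10·87.00)/626.4 = 20.28 mg/L.

20.3 mg/L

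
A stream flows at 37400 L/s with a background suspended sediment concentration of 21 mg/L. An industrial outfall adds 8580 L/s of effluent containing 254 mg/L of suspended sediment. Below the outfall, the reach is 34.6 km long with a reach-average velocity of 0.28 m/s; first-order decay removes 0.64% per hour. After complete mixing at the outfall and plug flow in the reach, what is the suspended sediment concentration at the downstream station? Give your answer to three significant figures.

After mixing, C = (37400·21.00 + 8580·254.0) / 45980 = 2965000/45980 = 64.48 mg/L.
Travel time t = 34.6·1000 / 0.28 = 123600 s = 34.33 h.
0.64%/h lost → k = −ln(1 − 0.0064) = 0.006421 h⁻¹.
After decay, C = 64.48 × e^(−kt) = 64.48 × 0.8022 = 51.73 mg/L.

51.7 mg/L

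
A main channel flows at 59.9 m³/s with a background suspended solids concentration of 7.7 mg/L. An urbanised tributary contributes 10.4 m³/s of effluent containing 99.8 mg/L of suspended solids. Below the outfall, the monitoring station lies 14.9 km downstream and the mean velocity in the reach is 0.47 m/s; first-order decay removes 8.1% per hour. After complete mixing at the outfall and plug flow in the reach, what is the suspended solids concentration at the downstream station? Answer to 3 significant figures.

Flow-weighted average: C = (59.90·7.700 + 10.40·99.80) / 70.30 = 1499/70.30 = 21.33 mg/L.
Travel time t = 14.9·1000 / 0.47 = 31700 s = 8.806 h.
8.1%/h lost → k = −ln(1 − 0.081) = 0.08447 h⁻¹.
After decay, C = 21.33 × e^(−kt) = 21.33 × 0.4753 = 10.14 mg/L.

10.1 mg/L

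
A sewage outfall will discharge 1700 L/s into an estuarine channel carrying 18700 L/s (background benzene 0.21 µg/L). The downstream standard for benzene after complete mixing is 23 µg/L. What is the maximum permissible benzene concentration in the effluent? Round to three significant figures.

274 µg/L

At the limit, (Qr·Cr + Qe·Cₑ)/(Qr + Qe) = 23:
Cₑ = (20400·23 − 18700·0.2100) / 1700 = 273.7 µg/L.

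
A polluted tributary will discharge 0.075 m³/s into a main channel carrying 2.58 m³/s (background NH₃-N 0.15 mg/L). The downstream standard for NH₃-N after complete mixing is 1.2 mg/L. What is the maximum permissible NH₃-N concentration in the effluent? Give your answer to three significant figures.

37.3 mg/L

At the limit, (Qr·Cr + Qe·Cₑ)/(Qr + Qe) = 1.2:
Cₑ = (2.655·1.2 − 2.580·0.1500) / 0.07500 = 37.32 mg/L.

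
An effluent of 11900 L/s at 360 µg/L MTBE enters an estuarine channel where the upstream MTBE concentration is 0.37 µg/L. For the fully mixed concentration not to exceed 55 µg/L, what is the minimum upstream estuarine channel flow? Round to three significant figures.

66400 L/s

Set C_mix = 55: (Q·0.3700 + 11900·360.0) / (Q + 11900) = 55
→ Q = 11900·(360.0 − 55)/(55 − 0.3700) = 66440 L/s.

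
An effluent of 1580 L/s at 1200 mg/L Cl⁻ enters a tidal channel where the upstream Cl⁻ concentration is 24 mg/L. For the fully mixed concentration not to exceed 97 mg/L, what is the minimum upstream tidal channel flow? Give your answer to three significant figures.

Set C_mix = 97: (Q·24.00 + 1580·1200) / (Q + 1580) = 97
→ Q = 1580·(1200 − 97)/(97 − 24.00) = 23870 L/s.

23900 L/s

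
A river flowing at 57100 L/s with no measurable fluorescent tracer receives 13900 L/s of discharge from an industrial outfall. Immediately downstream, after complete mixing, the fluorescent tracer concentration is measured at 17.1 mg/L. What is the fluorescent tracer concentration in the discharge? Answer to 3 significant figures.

Mass balance: 57100·0 + 13900·Cₑ = 71000·17.10
→ Cₑ = (71000·17.10 − 57100·0) / 13900 = 87.35 mg/L.

87.3 mg/L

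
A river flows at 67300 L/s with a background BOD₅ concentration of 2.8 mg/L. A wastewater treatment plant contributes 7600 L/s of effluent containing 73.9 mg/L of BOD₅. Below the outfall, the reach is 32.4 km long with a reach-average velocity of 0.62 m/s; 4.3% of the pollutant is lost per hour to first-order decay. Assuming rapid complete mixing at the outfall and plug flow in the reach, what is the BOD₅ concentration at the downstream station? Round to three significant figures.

5.29 mg/L

Flow-weighted average: C = (67300·2.800 + 7600·73.90) / 74900 = 750100/74900 = 10.01 mg/L.
Travel time t = 32.4·1000 / 0.62 = 52260 s = 14.52 h.
4.3%/h lost → k = −ln(1 − 0.043) = 0.04395 h⁻¹.
Decay over the reach: 10.01·exp(−kt) = 10.01·0.5283 = 5.291 mg/L.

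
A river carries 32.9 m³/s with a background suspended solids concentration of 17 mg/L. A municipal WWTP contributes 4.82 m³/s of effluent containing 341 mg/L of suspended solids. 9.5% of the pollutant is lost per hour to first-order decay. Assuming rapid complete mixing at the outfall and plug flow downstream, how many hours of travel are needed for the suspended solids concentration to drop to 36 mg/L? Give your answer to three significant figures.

4.85 h

Conservation of mass: C = (32.90·17.00 + 4.820·341.0) / 37.72 = 2203/37.72 = 58.40 mg/L.
9.5%/h lost → k = −ln(1 − 0.095) = 0.09982 h⁻¹.
58.40·exp(−k·t) = 36 → t = ln(58.40/36)/k = 17450 s = 4.847 h.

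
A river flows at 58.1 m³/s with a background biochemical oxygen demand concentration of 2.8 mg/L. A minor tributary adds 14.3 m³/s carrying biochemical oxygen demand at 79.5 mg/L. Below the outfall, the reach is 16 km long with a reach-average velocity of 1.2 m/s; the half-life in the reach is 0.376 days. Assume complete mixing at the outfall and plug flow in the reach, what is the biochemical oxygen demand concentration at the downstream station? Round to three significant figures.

13.5 mg/L

Conservation of mass: C = (58.10·2.800 + 14.30·79.50) / 72.40 = 1300/72.40 = 17.95 mg/L.
Travel time t = 16·1000 / 1.2 = 13330 s = 3.704 h.
Half-life 0.376 d → k = ln 2 / 0.376 = 1.843 d⁻¹.
After decay, C = 17.95 × e^(−kt) = 17.95 × 0.7524 = 13.51 mg/L.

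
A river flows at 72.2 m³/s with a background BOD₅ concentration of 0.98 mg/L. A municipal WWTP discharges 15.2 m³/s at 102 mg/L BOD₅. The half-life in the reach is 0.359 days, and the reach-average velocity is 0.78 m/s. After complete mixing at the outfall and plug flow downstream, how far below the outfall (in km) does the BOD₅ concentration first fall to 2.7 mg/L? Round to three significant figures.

67.3 km

Flow-weighted average: C = (72.20·0.9800 + 15.20·102.0) / 87.40 = 1621/87.40 = 18.55 mg/L.
Half-life 0.359 d → k = ln 2 / 0.359 = 1.931 d⁻¹.
Set 18.55·exp(−k·t) = 2.7 → t = ln(18.55/2.7)/k = 86240 s = 23.95 h.
Distance = v·t = 0.78·86240 = 67270 m = 67.27 km.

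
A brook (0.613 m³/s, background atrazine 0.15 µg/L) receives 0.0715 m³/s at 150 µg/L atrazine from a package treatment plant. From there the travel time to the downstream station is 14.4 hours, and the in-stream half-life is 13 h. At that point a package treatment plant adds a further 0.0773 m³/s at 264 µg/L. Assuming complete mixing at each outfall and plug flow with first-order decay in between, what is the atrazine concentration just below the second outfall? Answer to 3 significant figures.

33.4 µg/L

After mixing, C = (0.6130·0.1500 + 0.07150·150.0) / 0.6845 = 10.82/0.6845 = 15.80 µg/L; combined flow 0.6845 m³/s.
Half-life 13 h → k = ln 2 / 13 = 0.05332 h⁻¹ = 1.280 d⁻¹.
Decay over the reach: 15.80·exp(−kt) = 15.80·0.4640 = 7.333 µg/L.
At the second outfall, C = (0.6845·7.333 + 0.07730·264.0) / (0.6845 + 0.07730) = 33.38 µg/L.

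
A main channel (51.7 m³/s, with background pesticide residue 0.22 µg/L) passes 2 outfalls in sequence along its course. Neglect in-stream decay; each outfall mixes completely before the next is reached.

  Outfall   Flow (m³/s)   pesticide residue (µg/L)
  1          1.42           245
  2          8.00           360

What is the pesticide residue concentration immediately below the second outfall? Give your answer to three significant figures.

Below outfall 1: Q → 53.12 m³/s, C = (51.70·0.2200 + 1.420·245.0)/53.12 = 6.763 µg/L.
Below outfall 2: Q → 61.12 m³/s, C = (53.12·6.763 + 8.000·360.0)/61.12 = 53.00 µg/L.

53.0 µg/L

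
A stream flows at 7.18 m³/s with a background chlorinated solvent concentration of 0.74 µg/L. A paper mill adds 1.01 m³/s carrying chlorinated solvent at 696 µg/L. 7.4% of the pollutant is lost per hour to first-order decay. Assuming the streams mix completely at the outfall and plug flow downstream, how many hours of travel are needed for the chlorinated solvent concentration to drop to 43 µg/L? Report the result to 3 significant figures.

9.09 h

After mixing, C = (7.180·0.7400 + 1.010·696.0) / 8.190 = 708.3/8.190 = 86.48 µg/L.
7.4%/h lost → k = −ln(1 − 0.074) = 0.07688 h⁻¹.
86.48·exp(−k·t) = 43 → t = ln(86.48/43)/k = 32720 s = 9.088 h.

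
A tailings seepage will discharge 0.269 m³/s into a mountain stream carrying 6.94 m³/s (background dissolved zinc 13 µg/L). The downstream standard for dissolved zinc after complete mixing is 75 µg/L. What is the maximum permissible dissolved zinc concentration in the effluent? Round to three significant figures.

At the limit, (Qr·Cr + Qe·Cₑ)/(Qr + Qe) = 75:
Cₑ = (7.209·75 − 6.940·13.00) / 0.2690 = 1675 µg/L.

1670 µg/L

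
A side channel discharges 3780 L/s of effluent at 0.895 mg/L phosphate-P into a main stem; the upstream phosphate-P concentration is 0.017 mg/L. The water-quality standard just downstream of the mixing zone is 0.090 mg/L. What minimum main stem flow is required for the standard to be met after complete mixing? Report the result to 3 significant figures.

41700 L/s

Set C_mix = 0.090: (Q·0.01700 + 3780·0.8950) / (Q + 3780) = 0.090
→ Q = 3780·(0.8950 − 0.090)/(0.090 − 0.01700) = 41680 L/s.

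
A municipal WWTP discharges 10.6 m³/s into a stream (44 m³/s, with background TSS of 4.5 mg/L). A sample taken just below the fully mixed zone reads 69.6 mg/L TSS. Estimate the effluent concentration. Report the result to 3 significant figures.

340 mg/L

Mass balance: 44.00·4.500 + 10.60·Cₑ = 54.60·69.60
→ Cₑ = (54.60·69.60 − 44.00·4.500) / 10.60 = 339.8 mg/L.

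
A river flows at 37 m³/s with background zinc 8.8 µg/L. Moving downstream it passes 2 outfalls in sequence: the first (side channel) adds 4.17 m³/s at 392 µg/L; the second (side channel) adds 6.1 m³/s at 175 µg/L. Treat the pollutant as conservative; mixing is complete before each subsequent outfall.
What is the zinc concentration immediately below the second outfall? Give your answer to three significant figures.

After outfall 1: Q = 37.00 + 4.170 = 41.17 m³/s; C = (37.00·8.800 + 4.170·392.0)/41.17 = 47.61 µg/L.
After outfall 2: Q = 41.17 + 6.100 = 47.27 m³/s; C = (41.17·47.61 + 6.100·175.0)/47.27 = 64.05 µg/L.

64.1 µg/L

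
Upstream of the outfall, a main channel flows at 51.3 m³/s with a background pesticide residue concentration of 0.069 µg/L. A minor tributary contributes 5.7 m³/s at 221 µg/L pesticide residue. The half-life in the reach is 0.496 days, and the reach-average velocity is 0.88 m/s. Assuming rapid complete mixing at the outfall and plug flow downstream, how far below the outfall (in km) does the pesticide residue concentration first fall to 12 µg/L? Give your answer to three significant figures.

Mixed concentration C = ΣQC/ΣQ = (51.30·0.06900 + 5.700·221.0) / 57.00 = 1263/57.00 = 22.16 µg/L.
Half-life 0.496 d → k = ln 2 / 0.496 = 1.397 d⁻¹.
Set 22.16·exp(−k·t) = 12 → t = ln(22.16/12)/k = 37930 s = 10.54 h.
Distance = v·t = 0.88·37930 = 33380 m = 33.38 km.

33.4 km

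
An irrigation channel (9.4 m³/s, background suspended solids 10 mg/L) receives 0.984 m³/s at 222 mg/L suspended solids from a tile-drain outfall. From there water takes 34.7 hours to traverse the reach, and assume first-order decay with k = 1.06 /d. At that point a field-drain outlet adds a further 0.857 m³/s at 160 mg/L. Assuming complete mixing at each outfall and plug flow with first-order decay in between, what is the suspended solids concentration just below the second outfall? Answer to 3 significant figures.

Mass balance: C = (9.400·10.00 + 0.9840·222.0) / 10.38 = 312.4/10.38 = 30.09 mg/L; combined flow 10.38 m³/s.
First-order decay: C = 30.09·exp(−k·t) = 30.09·0.2160 = 6.499 mg/L.
At the second outfall, C = (10.38·6.499 + 0.8570·160.0) / (10.38 + 0.8570) = 18.20 mg/L.

18.2 mg/L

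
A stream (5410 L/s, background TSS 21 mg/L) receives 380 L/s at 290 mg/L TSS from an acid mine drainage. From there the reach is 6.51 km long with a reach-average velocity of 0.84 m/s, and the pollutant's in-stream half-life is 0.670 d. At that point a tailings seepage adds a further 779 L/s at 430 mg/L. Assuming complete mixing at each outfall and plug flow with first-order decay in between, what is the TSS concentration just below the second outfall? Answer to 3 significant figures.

82.0 mg/L

Mass balance: C = (5410·21.00 + 380.0·290.0) / 5790 = 223800/5790 = 38.65 mg/L; combined flow 5790 L/s.
Travel time t = 6.51·1000 / 0.84 = 7750 s = 2.153 h.
Half-life 0.670 d → k = ln 2 / 0.670 = 1.035 d⁻¹.
Applying C = C₀e^(−kt): 38.65 × 0.9114 = 35.23 mg/L.
Second outfall: C = (5790·35.23 + 779.0·430.0)/6569 = 82.04 mg/L.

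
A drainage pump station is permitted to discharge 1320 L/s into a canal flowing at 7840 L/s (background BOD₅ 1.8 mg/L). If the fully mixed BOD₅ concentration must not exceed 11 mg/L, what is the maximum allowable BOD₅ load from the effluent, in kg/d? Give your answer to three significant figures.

Mass balance at the limit: 7840·1.800 + 1320·Cₑ = 9160·11 → Cₑ = 65.64 mg/L.
1320 L/s = 1.320 m³/s. Load = 1.320 m³/s × 65.64 g/m³ × 86 400 s/d = 7486 kg/d.

7490 kg/d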